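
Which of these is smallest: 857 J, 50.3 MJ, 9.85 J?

9.85 J

857 J = 857 J
50.3 MJ = 50300000 J
9.85 J = 9.85 J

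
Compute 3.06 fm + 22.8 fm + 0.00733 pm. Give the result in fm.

In fm:
  3.06 fm → 3.06
  22.8 fm → 22.8
  0.00733 pm = 0.00733e3 fm = 7.33
Sum: 3.06 + 22.8 + 7.33 = 33.19

33.19 fm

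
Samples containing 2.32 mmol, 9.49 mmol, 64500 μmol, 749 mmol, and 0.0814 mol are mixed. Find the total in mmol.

In mmol:
  2.32 mmol → 2.32
  9.49 mmol → 9.49
  64500 μmol = 64500e-3 mmol = 64.5
  749 mmol → 749
  0.0814 mol = 0.0814e3 mmol = 81.4
Sum: 2.32 + 9.49 + 64.5 + 749 + 81.4 = 906.71

906.71 mmol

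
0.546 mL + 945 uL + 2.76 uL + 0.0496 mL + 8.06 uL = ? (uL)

1551.42 uL

In uL:
  0.546 mL = 0.546 × 10³ uL = 546
  945 uL → 945
  2.76 uL → 2.76
  0.0496 mL = 0.0496 × 10³ uL = 49.6
  8.06 uL → 8.06
Sum: 546 + 945 + 2.76 + 49.6 + 8.06 = 1551.42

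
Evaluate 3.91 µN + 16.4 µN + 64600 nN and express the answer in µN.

84.91 µN

In µN:
  3.91 µN → 3.91
  16.4 µN → 16.4
  64600 nN = 64600e-3 µN = 64.6
Sum: 3.91 + 16.4 + 64.6 = 84.91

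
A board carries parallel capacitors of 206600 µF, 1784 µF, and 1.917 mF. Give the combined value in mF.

210.301 mF

In mF:
  206600 µF = 206600 × 10^-3 mF = 206.6
  1784 µF = 1784 × 10^-3 mF = 1.784
  1.917 mF → 1.917
Sum: 206.6 + 1.784 + 1.917 = 210.301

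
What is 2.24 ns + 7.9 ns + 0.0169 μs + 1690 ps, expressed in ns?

In ns:
  2.24 ns → 2.24
  7.9 ns → 7.9
  0.0169 μs = 0.0169 × 10³ ns = 16.9
  1690 ps = 1690 × 10⁻³ ns = 1.69
Sum: 2.24 + 7.9 + 16.9 + 1.69 = 28.73

28.73 ns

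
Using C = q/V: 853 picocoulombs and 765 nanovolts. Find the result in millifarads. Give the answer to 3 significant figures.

(853e-12) / (765e-9) = 1.115e-3 F

1.12 millifarads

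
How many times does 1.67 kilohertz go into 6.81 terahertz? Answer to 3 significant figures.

4080000000

(6.81e12) / (1.67e3) = 4.078e9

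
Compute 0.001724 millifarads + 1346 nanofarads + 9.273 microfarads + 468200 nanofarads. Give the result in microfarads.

In microfarads:
  0.001724 millifarads = 0.001724e3 microfarads = 1.724
  1346 nanofarads = 1346e-3 microfarads = 1.346
  9.273 microfarads → 9.273
  468200 nanofarads = 468200e-3 microfarads = 468.2
Sum: 1.724 + 1.346 + 9.273 + 468.2 = 480.543

480.543 microfarads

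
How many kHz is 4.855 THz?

4855000000 kHz

tera = 10^12, kilo = 10^3; factor is 10^9.
4.855 × 10^9 = 4855000000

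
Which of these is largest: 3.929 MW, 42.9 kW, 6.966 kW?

3.929 MW = 3929000 W
42.9 kW = 42900 W
6.966 kW = 6966 W

3.929 MW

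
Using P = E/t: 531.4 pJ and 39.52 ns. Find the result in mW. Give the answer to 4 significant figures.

13.45 mW

(531.4e-12) / (39.52e-9) = 13.4464e-3 W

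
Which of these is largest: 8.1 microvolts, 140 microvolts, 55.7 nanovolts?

140 microvolts

8.1 microvolts = 0.0000081 volts
140 microvolts = 0.00014 volts
55.7 nanovolts = 0.0000000557 volts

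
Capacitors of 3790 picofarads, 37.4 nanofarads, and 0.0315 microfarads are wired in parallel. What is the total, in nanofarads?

In nanofarads:
  3790 picofarads = 3790 × 10⁻³ nanofarads = 3.79
  37.4 nanofarads → 37.4
  0.0315 microfarads = 0.0315 × 10³ nanofarads = 31.5
Sum: 3.79 + 37.4 + 31.5 = 72.69

72.69 nanofarads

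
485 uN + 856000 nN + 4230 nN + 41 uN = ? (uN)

1386.23 uN

In uN:
  485 uN → 485
  856000 nN = 856000e-3 uN = 856
  4230 nN = 4230e-3 uN = 4.23
  41 uN → 41
Sum: 485 + 856 + 4.23 + 41 = 1386.23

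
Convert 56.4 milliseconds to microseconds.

milli = 10^-3, micro = 10^-6; factor is 10^3.
56.4 × 10^3 = 56400

56400 microseconds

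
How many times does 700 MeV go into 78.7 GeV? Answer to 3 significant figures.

112

(78.7 × 10^9) / (700 × 10^6) = 0.1124 × 10^3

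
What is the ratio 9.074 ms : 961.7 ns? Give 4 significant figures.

(9.074 × 10⁻³) / (961.7 × 10⁻⁹) = 0.0094354 × 10⁶

9435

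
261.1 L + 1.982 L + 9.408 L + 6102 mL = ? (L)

278.592 L

In L:
  261.1 L → 261.1
  1.982 L → 1.982
  9.408 L → 9.408
  6102 mL = 6102e-3 L = 6.102
Sum: 261.1 + 1.982 + 9.408 + 6.102 = 278.592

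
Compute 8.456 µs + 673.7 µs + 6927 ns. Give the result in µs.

In µs:
  8.456 µs → 8.456
  673.7 µs → 673.7
  6927 ns = 6927 × 10^-3 µs = 6.927
Sum: 8.456 + 673.7 + 6.927 = 689.083

689.083 µs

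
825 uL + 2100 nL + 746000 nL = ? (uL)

1573.1 uL

In uL:
  825 uL → 825
  2100 nL = 2100 × 10⁻³ uL = 2.1
  746000 nL = 746000 × 10⁻³ uL = 746
Sum: 825 + 2.1 + 746 = 1573.1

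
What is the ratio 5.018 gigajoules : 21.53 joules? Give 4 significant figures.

233100000

(5.018e9) / (21.53) = 0.23307e9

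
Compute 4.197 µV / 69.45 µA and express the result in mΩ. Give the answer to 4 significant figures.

(4.197 × 10^-6) / (69.45 × 10^-6) = 0.060432 Ω

60.43 mΩ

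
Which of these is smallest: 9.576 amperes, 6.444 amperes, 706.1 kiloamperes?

9.576 amperes = 9.576 amperes
6.444 amperes = 6.444 amperes
706.1 kiloamperes = 706100 amperes

6.444 amperes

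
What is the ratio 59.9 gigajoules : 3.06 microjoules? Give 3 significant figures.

(59.9e9) / (3.06e-6) = 19.58e15

19600000000000000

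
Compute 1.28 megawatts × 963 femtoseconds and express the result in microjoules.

1.23264 microjoules

1.28e6 × 963e-15 = 1232.64e-9 J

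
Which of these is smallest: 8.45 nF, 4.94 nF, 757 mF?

4.94 nF

8.45 nF = 0.00000000845 F
4.94 nF = 0.00000000494 F
757 mF = 0.757 F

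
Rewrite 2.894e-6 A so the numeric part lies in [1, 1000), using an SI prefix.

= 2.894e-6 A; 1e-6 is micro.

2.894 µA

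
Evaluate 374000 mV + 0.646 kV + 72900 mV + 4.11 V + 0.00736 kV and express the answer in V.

1104.37 V

In V:
  374000 mV = 374000e-3 V = 374
  0.646 kV = 0.646e3 V = 646
  72900 mV = 72900e-3 V = 72.9
  4.11 V → 4.11
  0.00736 kV = 0.00736e3 V = 7.36
Sum: 374 + 646 + 72.9 + 4.11 + 7.36 = 1104.37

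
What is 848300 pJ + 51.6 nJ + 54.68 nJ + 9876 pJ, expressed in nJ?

In nJ:
  848300 pJ = 848300e-3 nJ = 848.3
  51.6 nJ → 51.6
  54.68 nJ → 54.68
  9876 pJ = 9876e-3 nJ = 9.876
Sum: 848.3 + 51.6 + 54.68 + 9.876 = 964.456

964.456 nJ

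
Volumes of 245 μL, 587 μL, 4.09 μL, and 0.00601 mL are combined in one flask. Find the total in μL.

842.1 μL

In μL:
  245 μL → 245
  587 μL → 587
  4.09 μL → 4.09
  0.00601 mL = 0.00601 × 10^3 μL = 6.01
Sum: 245 + 587 + 4.09 + 6.01 = 842.1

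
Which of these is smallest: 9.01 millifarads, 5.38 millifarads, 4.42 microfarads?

4.42 microfarads

9.01 millifarads = 0.00901 farads
5.38 millifarads = 0.00538 farads
4.42 microfarads = 0.00000442 farads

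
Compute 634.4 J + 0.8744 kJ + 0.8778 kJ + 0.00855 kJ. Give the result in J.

In J:
  634.4 J → 634.4
  0.8744 kJ = 0.8744 × 10^3 J = 874.4
  0.8778 kJ = 0.8778 × 10^3 J = 877.8
  0.00855 kJ = 0.00855 × 10^3 J = 8.55
Sum: 634.4 + 874.4 + 877.8 + 8.55 = 2395.15

2395.15 J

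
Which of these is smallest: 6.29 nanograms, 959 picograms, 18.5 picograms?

6.29 nanograms = 0.00000000629 grams
959 picograms = 0.000000000959 grams
18.5 picograms = 0.0000000000185 grams

18.5 picograms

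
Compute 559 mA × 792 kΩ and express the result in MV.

559e-3 × 792e3 = 442728 V

0.442728 MV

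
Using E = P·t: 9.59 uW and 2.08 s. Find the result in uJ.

9.59 × 10^-6 × 2.08 = 19.9472 × 10^-6 J

19.9472 uJ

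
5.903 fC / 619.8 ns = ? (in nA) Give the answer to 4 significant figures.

9.524 nA

(5.903e-15) / (619.8e-9) = 0.00952404e-6 A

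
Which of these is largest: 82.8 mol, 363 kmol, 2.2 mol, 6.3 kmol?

82.8 mol = 82.8 mol
363 kmol = 363000 mol
2.2 mol = 2.2 mol
6.3 kmol = 6300 mol

363 kmol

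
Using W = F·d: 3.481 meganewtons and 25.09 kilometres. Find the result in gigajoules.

3.481 × 10^6 × 25.09 × 10^3 = 87.33829 × 10^9 J

87.33829 gigajoules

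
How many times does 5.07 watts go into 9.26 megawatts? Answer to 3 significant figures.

(9.26e6) / (5.07) = 1.826e6

1830000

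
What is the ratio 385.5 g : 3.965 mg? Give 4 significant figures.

(385.5) / (3.965e-3) = 97.226e3

97230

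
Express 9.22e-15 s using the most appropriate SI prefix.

9.22 fs

= 9.22e-15 s; 1e-15 is femto.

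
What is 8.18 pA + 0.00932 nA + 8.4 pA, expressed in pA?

In pA:
  8.18 pA → 8.18
  0.00932 nA = 0.00932 × 10^3 pA = 9.32
  8.4 pA → 8.4
Sum: 8.18 + 9.32 + 8.4 = 25.9

25.9 pA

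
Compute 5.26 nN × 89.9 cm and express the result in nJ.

4.72874 nJ

5.26 × 10^-9 × 89.9 × 10^-2 = 472.874 × 10^-11 J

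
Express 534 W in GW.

0.000000534 GW

(no prefix) = 1e0, giga = 1e9; factor is 1e-9.
534 × 1e-9 = 0.000000534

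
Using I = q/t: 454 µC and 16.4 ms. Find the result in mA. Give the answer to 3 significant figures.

27.7 mA

(454 × 10^-6) / (16.4 × 10^-3) = 27.683 × 10^-3 A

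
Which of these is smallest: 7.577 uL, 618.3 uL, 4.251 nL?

7.577 uL = 0.000007577 L
618.3 uL = 0.0006183 L
4.251 nL = 0.000000004251 L

4.251 nL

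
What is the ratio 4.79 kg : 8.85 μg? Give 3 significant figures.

(4.79e3) / (8.85e-6) = 0.5412e9

541000000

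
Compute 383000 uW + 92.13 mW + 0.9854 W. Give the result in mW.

1460.53 mW

In mW:
  383000 uW = 383000 × 10^-3 mW = 383
  92.13 mW → 92.13
  0.9854 W = 0.9854 × 10^3 mW = 985.4
Sum: 383 + 92.13 + 985.4 = 1460.53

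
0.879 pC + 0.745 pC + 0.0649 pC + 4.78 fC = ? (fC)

1693.68 fC

In fC:
  0.879 pC = 0.879 × 10^3 fC = 879
  0.745 pC = 0.745 × 10^3 fC = 745
  0.0649 pC = 0.0649 × 10^3 fC = 64.9
  4.78 fC → 4.78
Sum: 879 + 745 + 64.9 + 4.78 = 1693.68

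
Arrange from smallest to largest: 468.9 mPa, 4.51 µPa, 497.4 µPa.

468.9 mPa = 0.4689 Pa
4.51 µPa = 0.00000451 Pa
497.4 µPa = 0.0004974 Pa

4.51 µPa < 497.4 µPa < 468.9 mPa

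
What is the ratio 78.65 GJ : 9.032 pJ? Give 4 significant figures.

(78.65e9) / (9.032e-12) = 8.7079e21

8708000000000000000000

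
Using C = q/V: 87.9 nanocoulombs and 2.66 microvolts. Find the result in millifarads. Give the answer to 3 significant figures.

33.0 millifarads

(87.9 × 10⁻⁹) / (2.66 × 10⁻⁶) = 33.045 × 10⁻³ F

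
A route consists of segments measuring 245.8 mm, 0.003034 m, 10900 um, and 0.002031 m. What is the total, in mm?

In mm:
  245.8 mm → 245.8
  0.003034 m = 0.003034 × 10³ mm = 3.034
  10900 um = 10900 × 10⁻³ mm = 10.9
  0.002031 m = 0.002031 × 10³ mm = 2.031
Sum: 245.8 + 3.034 + 10.9 + 2.031 = 261.765

261.765 mm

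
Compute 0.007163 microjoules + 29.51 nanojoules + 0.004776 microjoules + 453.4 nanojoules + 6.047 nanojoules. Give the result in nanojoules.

In nanojoules:
  0.007163 microjoules = 0.007163 × 10^3 nanojoules = 7.163
  29.51 nanojoules → 29.51
  0.004776 microjoules = 0.004776 × 10^3 nanojoules = 4.776
  453.4 nanojoules → 453.4
  6.047 nanojoules → 6.047
Sum: 7.163 + 29.51 + 4.776 + 453.4 + 6.047 = 500.896

500.896 nanojoules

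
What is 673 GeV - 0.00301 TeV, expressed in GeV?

In GeV:
  673 GeV → 673
  0.00301 TeV = 0.00301e3 GeV = 3.01
Difference: 673 - 3.01 = 669.99

669.99 GeV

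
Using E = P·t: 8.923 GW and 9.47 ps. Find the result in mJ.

84.50081 mJ

8.923 × 10^9 × 9.47 × 10^-12 = 84.50081 × 10^-3 J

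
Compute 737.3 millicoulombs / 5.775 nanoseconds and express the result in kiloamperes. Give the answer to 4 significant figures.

(737.3e-3) / (5.775e-9) = 127.671e6 A

127700 kiloamperes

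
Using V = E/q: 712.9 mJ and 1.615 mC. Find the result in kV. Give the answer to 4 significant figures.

0.4414 kV

(712.9e-3) / (1.615e-3) = 441.424 V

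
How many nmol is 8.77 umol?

8770 nmol

micro = 10^-6, nano = 10^-9; factor is 10^3.
8.77 × 10^3 = 8770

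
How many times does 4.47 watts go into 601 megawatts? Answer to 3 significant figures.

134000000

(601 × 10⁶) / (4.47) = 134.5 × 10⁶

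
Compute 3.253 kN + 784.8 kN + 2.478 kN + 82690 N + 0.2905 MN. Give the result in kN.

1163.721 kN

In kN:
  3.253 kN → 3.253
  784.8 kN → 784.8
  2.478 kN → 2.478
  82690 N = 82690e-3 kN = 82.69
  0.2905 MN = 0.2905e3 kN = 290.5
Sum: 3.253 + 784.8 + 2.478 + 82.69 + 290.5 = 1163.721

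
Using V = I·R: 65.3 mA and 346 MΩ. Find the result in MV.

22.5938 MV

65.3e-3 × 346e6 = 22593.8e3 V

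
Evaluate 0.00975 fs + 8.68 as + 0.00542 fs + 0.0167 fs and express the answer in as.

In as:
  0.00975 fs = 0.00975 × 10³ as = 9.75
  8.68 as → 8.68
  0.00542 fs = 0.00542 × 10³ as = 5.42
  0.0167 fs = 0.0167 × 10³ as = 16.7
Sum: 9.75 + 8.68 + 5.42 + 16.7 = 40.55

40.55 as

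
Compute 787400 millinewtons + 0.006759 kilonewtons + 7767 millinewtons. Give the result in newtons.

In newtons:
  787400 millinewtons = 787400e-3 newtons = 787.4
  0.006759 kilonewtons = 0.006759e3 newtons = 6.759
  7767 millinewtons = 7767e-3 newtons = 7.767
Sum: 787.4 + 6.759 + 7.767 = 801.926

801.926 newtons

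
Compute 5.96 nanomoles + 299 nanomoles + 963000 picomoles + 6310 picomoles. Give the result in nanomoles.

In nanomoles:
  5.96 nanomoles → 5.96
  299 nanomoles → 299
  963000 picomoles = 963000 × 10^-3 nanomoles = 963
  6310 picomoles = 6310 × 10^-3 nanomoles = 6.31
Sum: 5.96 + 299 + 963 + 6.31 = 1274.27

1274.27 nanomoles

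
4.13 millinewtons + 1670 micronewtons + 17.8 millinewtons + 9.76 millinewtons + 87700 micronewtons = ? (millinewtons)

In millinewtons:
  4.13 millinewtons → 4.13
  1670 micronewtons = 1670e-3 millinewtons = 1.67
  17.8 millinewtons → 17.8
  9.76 millinewtons → 9.76
  87700 micronewtons = 87700e-3 millinewtons = 87.7
Sum: 4.13 + 1.67 + 17.8 + 9.76 + 87.7 = 121.06

121.06 millinewtons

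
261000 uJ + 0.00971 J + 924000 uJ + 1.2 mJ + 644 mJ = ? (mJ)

1839.91 mJ

In mJ:
  261000 uJ = 261000 × 10^-3 mJ = 261
  0.00971 J = 0.00971 × 10^3 mJ = 9.71
  924000 uJ = 924000 × 10^-3 mJ = 924
  1.2 mJ → 1.2
  644 mJ → 644
Sum: 261 + 9.71 + 924 + 1.2 + 644 = 1839.91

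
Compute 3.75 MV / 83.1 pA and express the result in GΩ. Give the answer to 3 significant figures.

45100000 GΩ

(3.75e6) / (83.1e-12) = 0.045126e18 Ω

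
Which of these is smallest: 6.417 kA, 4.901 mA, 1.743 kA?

6.417 kA = 6417 A
4.901 mA = 0.004901 A
1.743 kA = 1743 A

4.901 mA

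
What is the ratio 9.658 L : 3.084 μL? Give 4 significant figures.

3132000

(9.658) / (3.084 × 10⁻⁶) = 3.1316 × 10⁶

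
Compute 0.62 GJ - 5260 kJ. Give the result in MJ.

In MJ:
  0.62 GJ = 0.62 × 10^3 MJ = 620
  5260 kJ = 5260 × 10^-3 MJ = 5.26
Difference: 620 - 5.26 = 614.74

614.74 MJ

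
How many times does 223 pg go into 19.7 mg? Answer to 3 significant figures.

88300000

(19.7 × 10^-3) / (223 × 10^-12) = 0.08834 × 10^9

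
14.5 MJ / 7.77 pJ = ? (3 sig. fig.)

(14.5 × 10⁶) / (7.77 × 10⁻¹²) = 1.866 × 10¹⁸

1870000000000000000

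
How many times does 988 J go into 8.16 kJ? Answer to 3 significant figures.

(8.16 × 10^3) / (988) = 0.008259 × 10^3

8.26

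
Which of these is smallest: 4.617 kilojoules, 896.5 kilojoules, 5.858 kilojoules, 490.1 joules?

490.1 joules

4.617 kilojoules = 4617 joules
896.5 kilojoules = 896500 joules
5.858 kilojoules = 5858 joules
490.1 joules = 490.1 joules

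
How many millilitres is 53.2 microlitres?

micro = 1e-6, milli = 1e-3; factor is 1e-3.
53.2 × 1e-3 = 0.0532

0.0532 millilitres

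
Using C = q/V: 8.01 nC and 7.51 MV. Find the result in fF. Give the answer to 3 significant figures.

(8.01 × 10^-9) / (7.51 × 10^6) = 1.0666 × 10^-15 F

1.07 fF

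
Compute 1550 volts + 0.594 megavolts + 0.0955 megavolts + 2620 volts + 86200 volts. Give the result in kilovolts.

In kilovolts:
  1550 volts = 1550 × 10⁻³ kilovolts = 1.55
  0.594 megavolts = 0.594 × 10³ kilovolts = 594
  0.0955 megavolts = 0.0955 × 10³ kilovolts = 95.5
  2620 volts = 2620 × 10⁻³ kilovolts = 2.62
  86200 volts = 86200 × 10⁻³ kilovolts = 86.2
Sum: 1.55 + 594 + 95.5 + 2.62 + 86.2 = 779.87

779.87 kilovolts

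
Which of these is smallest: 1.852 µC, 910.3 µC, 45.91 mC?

1.852 µC

1.852 µC = 0.000001852 C
910.3 µC = 0.0009103 C
45.91 mC = 0.04591 C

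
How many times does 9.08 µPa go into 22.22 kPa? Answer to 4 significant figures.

(22.22e3) / (9.08e-6) = 2.4471e9

2447000000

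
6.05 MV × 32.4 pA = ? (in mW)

0.19602 mW

6.05 × 10^6 × 32.4 × 10^-12 = 196.02 × 10^-6 W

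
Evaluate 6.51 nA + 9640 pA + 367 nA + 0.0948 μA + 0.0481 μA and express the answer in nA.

526.05 nA

In nA:
  6.51 nA → 6.51
  9640 pA = 9640 × 10⁻³ nA = 9.64
  367 nA → 367
  0.0948 μA = 0.0948 × 10³ nA = 94.8
  0.0481 μA = 0.0481 × 10³ nA = 48.1
Sum: 6.51 + 9.64 + 367 + 94.8 + 48.1 = 526.05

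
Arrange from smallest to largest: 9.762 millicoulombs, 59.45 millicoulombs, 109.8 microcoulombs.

109.8 microcoulombs < 9.762 millicoulombs < 59.45 millicoulombs

9.762 millicoulombs = 0.009762 coulombs
59.45 millicoulombs = 0.05945 coulombs
109.8 microcoulombs = 0.0001098 coulombs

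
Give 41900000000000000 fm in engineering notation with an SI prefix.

41.9 m

= 41.9 m; mantissa already in [1, 1000).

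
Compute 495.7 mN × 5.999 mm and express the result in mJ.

2.9737043 mJ

495.7e-3 × 5.999e-3 = 2973.7043e-6 J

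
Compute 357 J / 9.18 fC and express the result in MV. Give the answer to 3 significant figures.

(357) / (9.18 × 10⁻¹⁵) = 38.889 × 10¹⁵ V

38900000000 MV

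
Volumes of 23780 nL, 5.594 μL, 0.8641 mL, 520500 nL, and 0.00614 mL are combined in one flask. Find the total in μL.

1420.114 μL

In μL:
  23780 nL = 23780 × 10⁻³ μL = 23.78
  5.594 μL → 5.594
  0.8641 mL = 0.8641 × 10³ μL = 864.1
  520500 nL = 520500 × 10⁻³ μL = 520.5
  0.00614 mL = 0.00614 × 10³ μL = 6.14
Sum: 23.78 + 5.594 + 864.1 + 520.5 + 6.14 = 1420.114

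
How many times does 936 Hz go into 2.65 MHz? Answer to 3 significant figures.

2830

(2.65e6) / (936) = 0.002831e6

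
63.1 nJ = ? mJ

0.0000631 mJ

nano = 10⁻⁹, milli = 10⁻³; factor is 10⁻⁶.
63.1 × 10⁻⁶ = 0.0000631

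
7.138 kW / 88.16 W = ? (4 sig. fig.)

80.97

(7.138 × 10^3) / (88.16) = 0.080966 × 10^3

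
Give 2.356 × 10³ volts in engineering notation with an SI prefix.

= 2.356 × 10³ volts; 10³ is kilo.

2.356 kilovolts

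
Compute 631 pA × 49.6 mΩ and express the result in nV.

631e-12 × 49.6e-3 = 31297.6e-15 V

0.0312976 nV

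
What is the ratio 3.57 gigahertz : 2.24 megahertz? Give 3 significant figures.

(3.57e9) / (2.24e6) = 1.594e3

1590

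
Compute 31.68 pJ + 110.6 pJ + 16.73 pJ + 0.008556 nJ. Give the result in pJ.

167.566 pJ

In pJ:
  31.68 pJ → 31.68
  110.6 pJ → 110.6
  16.73 pJ → 16.73
  0.008556 nJ = 0.008556 × 10^3 pJ = 8.556
Sum: 31.68 + 110.6 + 16.73 + 8.556 = 167.566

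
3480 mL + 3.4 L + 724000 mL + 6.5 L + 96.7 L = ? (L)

In L:
  3480 mL = 3480 × 10⁻³ L = 3.48
  3.4 L → 3.4
  724000 mL = 724000 × 10⁻³ L = 724
  6.5 L → 6.5
  96.7 L → 96.7
Sum: 3.48 + 3.4 + 724 + 6.5 + 96.7 = 834.08

834.08 L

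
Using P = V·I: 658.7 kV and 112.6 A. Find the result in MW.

74.16962 MW

658.7 × 10^3 × 112.6 = 74169.62 × 10^3 W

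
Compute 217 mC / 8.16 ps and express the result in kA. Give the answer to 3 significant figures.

(217 × 10^-3) / (8.16 × 10^-12) = 26.593 × 10^9 A

26600000 kA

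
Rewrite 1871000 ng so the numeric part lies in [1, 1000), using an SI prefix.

= 1.871 × 10⁻³ g; 10⁻³ is milli.

1.871 mg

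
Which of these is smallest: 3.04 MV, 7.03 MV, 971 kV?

3.04 MV = 3040000 V
7.03 MV = 7030000 V
971 kV = 971000 V

971 kV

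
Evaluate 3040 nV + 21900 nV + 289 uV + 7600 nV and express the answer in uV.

In uV:
  3040 nV = 3040e-3 uV = 3.04
  21900 nV = 21900e-3 uV = 21.9
  289 uV → 289
  7600 nV = 7600e-3 uV = 7.6
Sum: 3.04 + 21.9 + 289 + 7.6 = 321.54

321.54 uV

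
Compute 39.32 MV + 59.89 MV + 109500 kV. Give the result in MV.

In MV:
  39.32 MV → 39.32
  59.89 MV → 59.89
  109500 kV = 109500 × 10⁻³ MV = 109.5
Sum: 39.32 + 59.89 + 109.5 = 208.71

208.71 MV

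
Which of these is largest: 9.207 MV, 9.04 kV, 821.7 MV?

821.7 MV

9.207 MV = 9207000 V
9.04 kV = 9040 V
821.7 MV = 821700000 V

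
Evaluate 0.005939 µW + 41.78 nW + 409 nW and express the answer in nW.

In nW:
  0.005939 µW = 0.005939 × 10³ nW = 5.939
  41.78 nW → 41.78
  409 nW → 409
Sum: 5.939 + 41.78 + 409 = 456.719

456.719 nW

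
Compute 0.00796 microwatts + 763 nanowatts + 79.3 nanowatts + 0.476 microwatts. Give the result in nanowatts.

In nanowatts:
  0.00796 microwatts = 0.00796 × 10³ nanowatts = 7.96
  763 nanowatts → 763
  79.3 nanowatts → 79.3
  0.476 microwatts = 0.476 × 10³ nanowatts = 476
Sum: 7.96 + 763 + 79.3 + 476 = 1326.26

1326.26 nanowatts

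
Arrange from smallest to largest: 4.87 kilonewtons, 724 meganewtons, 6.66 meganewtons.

4.87 kilonewtons = 4870 newtons
724 meganewtons = 724000000 newtons
6.66 meganewtons = 6660000 newtons

4.87 kilonewtons < 6.66 meganewtons < 724 meganewtons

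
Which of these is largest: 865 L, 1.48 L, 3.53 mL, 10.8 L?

865 L = 865 L
1.48 L = 1.48 L
3.53 mL = 0.00353 L
10.8 L = 10.8 L

865 L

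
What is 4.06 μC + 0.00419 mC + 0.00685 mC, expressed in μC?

15.1 μC

In μC:
  4.06 μC → 4.06
  0.00419 mC = 0.00419e3 μC = 4.19
  0.00685 mC = 0.00685e3 μC = 6.85
Sum: 4.06 + 4.19 + 6.85 = 15.1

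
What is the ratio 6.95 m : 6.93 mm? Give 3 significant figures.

(6.95) / (6.93e-3) = 1.003e3

1000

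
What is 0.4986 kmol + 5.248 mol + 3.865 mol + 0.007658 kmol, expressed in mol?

In mol:
  0.4986 kmol = 0.4986e3 mol = 498.6
  5.248 mol → 5.248
  3.865 mol → 3.865
  0.007658 kmol = 0.007658e3 mol = 7.658
Sum: 498.6 + 5.248 + 3.865 + 7.658 = 515.371

515.371 mol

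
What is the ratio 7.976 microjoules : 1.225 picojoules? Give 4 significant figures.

(7.976 × 10^-6) / (1.225 × 10^-12) = 6.511 × 10^6

6511000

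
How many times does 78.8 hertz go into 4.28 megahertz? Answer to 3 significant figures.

(4.28e6) / (78.8) = 0.05431e6

54300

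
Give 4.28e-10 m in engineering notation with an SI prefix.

428 pm

= 428e-12 m; 1e-12 is pico.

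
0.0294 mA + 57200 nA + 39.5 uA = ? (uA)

126.1 uA

In uA:
  0.0294 mA = 0.0294e3 uA = 29.4
  57200 nA = 57200e-3 uA = 57.2
  39.5 uA → 39.5
Sum: 29.4 + 57.2 + 39.5 = 126.1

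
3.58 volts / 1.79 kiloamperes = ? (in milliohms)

2 milliohms

(3.58) / (1.79e3) = 2e-3 Ω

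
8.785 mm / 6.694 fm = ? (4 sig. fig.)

(8.785 × 10⁻³) / (6.694 × 10⁻¹⁵) = 1.3124 × 10¹²

1312000000000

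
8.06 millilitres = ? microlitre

8060 microlitres

milli = 1e-3, micro = 1e-6; factor is 1e3.
8.06 × 1e3 = 8060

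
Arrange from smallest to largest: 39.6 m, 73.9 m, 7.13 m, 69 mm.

69 mm < 7.13 m < 39.6 m < 73.9 m

39.6 m = 39.6 m
73.9 m = 73.9 m
7.13 m = 7.13 m
69 mm = 0.069 m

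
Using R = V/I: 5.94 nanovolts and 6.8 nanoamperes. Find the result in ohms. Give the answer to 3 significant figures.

(5.94e-9) / (6.8e-9) = 0.87353 Ω

0.874 ohms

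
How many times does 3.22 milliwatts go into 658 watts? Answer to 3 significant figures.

204000

(658) / (3.22 × 10^-3) = 204.3 × 10^3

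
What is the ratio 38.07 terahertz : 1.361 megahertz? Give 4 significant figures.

27970000

(38.07 × 10¹²) / (1.361 × 10⁶) = 27.972 × 10⁶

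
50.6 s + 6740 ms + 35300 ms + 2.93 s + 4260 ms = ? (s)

In s:
  50.6 s → 50.6
  6740 ms = 6740 × 10^-3 s = 6.74
  35300 ms = 35300 × 10^-3 s = 35.3
  2.93 s → 2.93
  4260 ms = 4260 × 10^-3 s = 4.26
Sum: 50.6 + 6.74 + 35.3 + 2.93 + 4.26 = 99.83

99.83 s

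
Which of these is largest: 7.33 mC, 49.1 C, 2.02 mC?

49.1 C

7.33 mC = 0.00733 C
49.1 C = 49.1 C
2.02 mC = 0.00202 C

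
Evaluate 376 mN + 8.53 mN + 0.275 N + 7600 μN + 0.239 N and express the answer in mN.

906.13 mN

In mN:
  376 mN → 376
  8.53 mN → 8.53
  0.275 N = 0.275 × 10^3 mN = 275
  7600 μN = 7600 × 10^-3 mN = 7.6
  0.239 N = 0.239 × 10^3 mN = 239
Sum: 376 + 8.53 + 275 + 7.6 + 239 = 906.13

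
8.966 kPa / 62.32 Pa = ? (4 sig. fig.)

143.9

(8.966e3) / (62.32) = 0.14387e3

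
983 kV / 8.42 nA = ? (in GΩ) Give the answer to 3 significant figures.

(983 × 10^3) / (8.42 × 10^-9) = 116.75 × 10^12 Ω

117000 GΩ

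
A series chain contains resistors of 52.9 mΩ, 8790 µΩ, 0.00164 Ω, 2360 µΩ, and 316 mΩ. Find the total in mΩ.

In mΩ:
  52.9 mΩ → 52.9
  8790 µΩ = 8790 × 10⁻³ mΩ = 8.79
  0.00164 Ω = 0.00164 × 10³ mΩ = 1.64
  2360 µΩ = 2360 × 10⁻³ mΩ = 2.36
  316 mΩ → 316
Sum: 52.9 + 8.79 + 1.64 + 2.36 + 316 = 381.69

381.69 mΩ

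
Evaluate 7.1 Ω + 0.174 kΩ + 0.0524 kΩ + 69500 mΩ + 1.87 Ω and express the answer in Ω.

304.87 Ω

In Ω:
  7.1 Ω → 7.1
  0.174 kΩ = 0.174e3 Ω = 174
  0.0524 kΩ = 0.0524e3 Ω = 52.4
  69500 mΩ = 69500e-3 Ω = 69.5
  1.87 Ω → 1.87
Sum: 7.1 + 174 + 52.4 + 69.5 + 1.87 = 304.87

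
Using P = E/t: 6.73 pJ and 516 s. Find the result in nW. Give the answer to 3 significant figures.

0.0000130 nW

(6.73e-12) / (516) = 0.013043e-12 W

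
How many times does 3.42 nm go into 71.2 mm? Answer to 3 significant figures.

(71.2 × 10⁻³) / (3.42 × 10⁻⁹) = 20.82 × 10⁶

20800000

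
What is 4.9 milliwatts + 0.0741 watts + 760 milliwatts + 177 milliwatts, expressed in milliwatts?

In milliwatts:
  4.9 milliwatts → 4.9
  0.0741 watts = 0.0741e3 milliwatts = 74.1
  760 milliwatts → 760
  177 milliwatts → 177
Sum: 4.9 + 74.1 + 760 + 177 = 1016

1016 milliwatts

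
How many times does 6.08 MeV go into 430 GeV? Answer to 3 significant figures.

70700

(430e9) / (6.08e6) = 70.72e3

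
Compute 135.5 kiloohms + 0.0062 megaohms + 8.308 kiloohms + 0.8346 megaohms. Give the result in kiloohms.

In kiloohms:
  135.5 kiloohms → 135.5
  0.0062 megaohms = 0.0062e3 kiloohms = 6.2
  8.308 kiloohms → 8.308
  0.8346 megaohms = 0.8346e3 kiloohms = 834.6
Sum: 135.5 + 6.2 + 8.308 + 834.6 = 984.608

984.608 kiloohms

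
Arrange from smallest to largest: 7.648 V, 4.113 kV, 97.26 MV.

7.648 V = 7.648 V
4.113 kV = 4113 V
97.26 MV = 97260000 V

7.648 V < 4.113 kV < 97.26 MV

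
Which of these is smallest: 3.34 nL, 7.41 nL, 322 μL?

3.34 nL = 0.00000000334 L
7.41 nL = 0.00000000741 L
322 μL = 0.000322 L

3.34 nL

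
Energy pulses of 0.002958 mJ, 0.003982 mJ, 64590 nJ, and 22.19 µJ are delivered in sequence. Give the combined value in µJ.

In µJ:
  0.002958 mJ = 0.002958e3 µJ = 2.958
  0.003982 mJ = 0.003982e3 µJ = 3.982
  64590 nJ = 64590e-3 µJ = 64.59
  22.19 µJ → 22.19
Sum: 2.958 + 3.982 + 64.59 + 22.19 = 93.72

93.72 µJ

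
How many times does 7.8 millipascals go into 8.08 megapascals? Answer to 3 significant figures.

(8.08 × 10⁶) / (7.8 × 10⁻³) = 1.036 × 10⁹

1040000000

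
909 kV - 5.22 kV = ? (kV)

903.78 kV

In kV:
  909 kV → 909
  5.22 kV → 5.22
Difference: 909 - 5.22 = 903.78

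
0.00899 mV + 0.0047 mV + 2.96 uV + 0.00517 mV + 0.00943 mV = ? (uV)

In uV:
  0.00899 mV = 0.00899 × 10³ uV = 8.99
  0.0047 mV = 0.0047 × 10³ uV = 4.7
  2.96 uV → 2.96
  0.00517 mV = 0.00517 × 10³ uV = 5.17
  0.00943 mV = 0.00943 × 10³ uV = 9.43
Sum: 8.99 + 4.7 + 2.96 + 5.17 + 9.43 = 31.25

31.25 uV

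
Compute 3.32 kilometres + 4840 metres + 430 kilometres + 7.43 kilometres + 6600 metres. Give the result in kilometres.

452.19 kilometres

In kilometres:
  3.32 kilometres → 3.32
  4840 metres = 4840 × 10⁻³ kilometres = 4.84
  430 kilometres → 430
  7.43 kilometres → 7.43
  6600 metres = 6600 × 10⁻³ kilometres = 6.6
Sum: 3.32 + 4.84 + 430 + 7.43 + 6.6 = 452.19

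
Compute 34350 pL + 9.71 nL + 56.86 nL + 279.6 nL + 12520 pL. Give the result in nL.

In nL:
  34350 pL = 34350 × 10⁻³ nL = 34.35
  9.71 nL → 9.71
  56.86 nL → 56.86
  279.6 nL → 279.6
  12520 pL = 12520 × 10⁻³ nL = 12.52
Sum: 34.35 + 9.71 + 56.86 + 279.6 + 12.52 = 393.04

393.04 nL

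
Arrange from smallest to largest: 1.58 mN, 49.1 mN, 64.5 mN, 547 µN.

547 µN < 1.58 mN < 49.1 mN < 64.5 mN

1.58 mN = 0.00158 N
49.1 mN = 0.0491 N
64.5 mN = 0.0645 N
547 µN = 0.000547 N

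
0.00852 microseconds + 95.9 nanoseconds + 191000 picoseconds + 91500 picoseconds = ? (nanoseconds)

In nanoseconds:
  0.00852 microseconds = 0.00852e3 nanoseconds = 8.52
  95.9 nanoseconds → 95.9
  191000 picoseconds = 191000e-3 nanoseconds = 191
  91500 picoseconds = 91500e-3 nanoseconds = 91.5
Sum: 8.52 + 95.9 + 191 + 91.5 = 386.92

386.92 nanoseconds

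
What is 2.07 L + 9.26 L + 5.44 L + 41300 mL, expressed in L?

58.07 L

In L:
  2.07 L → 2.07
  9.26 L → 9.26
  5.44 L → 5.44
  41300 mL = 41300 × 10^-3 L = 41.3
Sum: 2.07 + 9.26 + 5.44 + 41.3 = 58.07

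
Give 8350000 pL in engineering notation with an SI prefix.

= 8.35 × 10⁻⁶ L; 10⁻⁶ is micro.

8.35 uL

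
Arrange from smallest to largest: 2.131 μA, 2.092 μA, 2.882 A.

2.131 μA = 0.000002131 A
2.092 μA = 0.000002092 A
2.882 A = 2.882 A

2.092 μA < 2.131 μA < 2.882 A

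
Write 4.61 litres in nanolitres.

(no prefix) = 10^0, nano = 10^-9; factor is 10^9.
4.61 × 10^9 = 4610000000

4610000000 nanolitres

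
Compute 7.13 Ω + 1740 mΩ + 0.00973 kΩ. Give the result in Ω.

18.6 Ω

In Ω:
  7.13 Ω → 7.13
  1740 mΩ = 1740 × 10^-3 Ω = 1.74
  0.00973 kΩ = 0.00973 × 10^3 Ω = 9.73
Sum: 7.13 + 1.74 + 9.73 = 18.6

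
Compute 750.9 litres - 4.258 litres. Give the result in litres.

746.642 litres

In litres:
  750.9 litres → 750.9
  4.258 litres → 4.258
Difference: 750.9 - 4.258 = 746.642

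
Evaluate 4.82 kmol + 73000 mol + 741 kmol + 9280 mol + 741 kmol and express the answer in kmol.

In kmol:
  4.82 kmol → 4.82
  73000 mol = 73000e-3 kmol = 73
  741 kmol → 741
  9280 mol = 9280e-3 kmol = 9.28
  741 kmol → 741
Sum: 4.82 + 73 + 741 + 9.28 + 741 = 1569.1

1569.1 kmol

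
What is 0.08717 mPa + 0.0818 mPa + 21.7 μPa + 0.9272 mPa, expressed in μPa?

1117.87 μPa

In μPa:
  0.08717 mPa = 0.08717 × 10^3 μPa = 87.17
  0.0818 mPa = 0.0818 × 10^3 μPa = 81.8
  21.7 μPa → 21.7
  0.9272 mPa = 0.9272 × 10^3 μPa = 927.2
Sum: 87.17 + 81.8 + 21.7 + 927.2 = 1117.87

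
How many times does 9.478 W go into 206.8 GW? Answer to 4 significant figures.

21820000000

(206.8e9) / (9.478) = 21.819e9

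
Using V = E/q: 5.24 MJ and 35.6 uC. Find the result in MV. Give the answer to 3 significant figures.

147000 MV

(5.24 × 10⁶) / (35.6 × 10⁻⁶) = 0.14719 × 10¹² V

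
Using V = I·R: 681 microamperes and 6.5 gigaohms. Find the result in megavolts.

4.4265 megavolts

681e-6 × 6.5e9 = 4426.5e3 V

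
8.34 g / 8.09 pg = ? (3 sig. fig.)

(8.34) / (8.09 × 10^-12) = 1.031 × 10^12

1030000000000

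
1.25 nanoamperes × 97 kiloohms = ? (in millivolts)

1.25 × 10^-9 × 97 × 10^3 = 121.25 × 10^-6 V

0.12125 millivolts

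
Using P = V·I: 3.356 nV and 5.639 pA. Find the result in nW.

0.000000000018924484 nW

3.356 × 10^-9 × 5.639 × 10^-12 = 18.924484 × 10^-21 W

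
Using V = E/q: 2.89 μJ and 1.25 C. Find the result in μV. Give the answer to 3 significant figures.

2.31 μV

(2.89 × 10⁻⁶) / (1.25) = 2.312 × 10⁻⁶ V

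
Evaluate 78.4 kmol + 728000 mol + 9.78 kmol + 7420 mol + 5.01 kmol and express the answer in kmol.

828.61 kmol

In kmol:
  78.4 kmol → 78.4
  728000 mol = 728000 × 10^-3 kmol = 728
  9.78 kmol → 9.78
  7420 mol = 7420 × 10^-3 kmol = 7.42
  5.01 kmol → 5.01
Sum: 78.4 + 728 + 9.78 + 7.42 + 5.01 = 828.61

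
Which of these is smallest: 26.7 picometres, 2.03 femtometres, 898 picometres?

26.7 picometres = 0.0000000000267 metres
2.03 femtometres = 0.00000000000000203 metres
898 picometres = 0.000000000898 metres

2.03 femtometres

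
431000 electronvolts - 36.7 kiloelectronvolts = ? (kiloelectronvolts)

In kiloelectronvolts:
  431000 electronvolts = 431000e-3 kiloelectronvolts = 431
  36.7 kiloelectronvolts → 36.7
Difference: 431 - 36.7 = 394.3

394.3 kiloelectronvolts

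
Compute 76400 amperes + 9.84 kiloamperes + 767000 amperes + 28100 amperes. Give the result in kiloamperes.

In kiloamperes:
  76400 amperes = 76400 × 10^-3 kiloamperes = 76.4
  9.84 kiloamperes → 9.84
  767000 amperes = 767000 × 10^-3 kiloamperes = 767
  28100 amperes = 28100 × 10^-3 kiloamperes = 28.1
Sum: 76.4 + 9.84 + 767 + 28.1 = 881.34

881.34 kiloamperes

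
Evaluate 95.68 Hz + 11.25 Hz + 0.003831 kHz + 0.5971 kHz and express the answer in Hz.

707.861 Hz

In Hz:
  95.68 Hz → 95.68
  11.25 Hz → 11.25
  0.003831 kHz = 0.003831 × 10³ Hz = 3.831
  0.5971 kHz = 0.5971 × 10³ Hz = 597.1
Sum: 95.68 + 11.25 + 3.831 + 597.1 = 707.861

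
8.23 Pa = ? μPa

8230000 μPa

(no prefix) = 1e0, micro = 1e-6; factor is 1e6.
8.23 × 1e6 = 8230000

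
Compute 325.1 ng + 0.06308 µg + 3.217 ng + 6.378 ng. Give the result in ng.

397.775 ng

In ng:
  325.1 ng → 325.1
  0.06308 µg = 0.06308 × 10³ ng = 63.08
  3.217 ng → 3.217
  6.378 ng → 6.378
Sum: 325.1 + 63.08 + 3.217 + 6.378 = 397.775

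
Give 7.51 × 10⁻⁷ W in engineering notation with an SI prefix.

751 nW

= 751 × 10⁻⁹ W; 10⁻⁹ is nano.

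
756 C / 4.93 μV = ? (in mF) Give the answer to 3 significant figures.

(756) / (4.93 × 10⁻⁶) = 153.35 × 10⁶ F

153000000000 mF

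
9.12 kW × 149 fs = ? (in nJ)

1.35888 nJ

9.12e3 × 149e-15 = 1358.88e-12 J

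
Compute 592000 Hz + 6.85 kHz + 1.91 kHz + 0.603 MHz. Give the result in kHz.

In kHz:
  592000 Hz = 592000 × 10^-3 kHz = 592
  6.85 kHz → 6.85
  1.91 kHz → 1.91
  0.603 MHz = 0.603 × 10^3 kHz = 603
Sum: 592 + 6.85 + 1.91 + 603 = 1203.76

1203.76 kHz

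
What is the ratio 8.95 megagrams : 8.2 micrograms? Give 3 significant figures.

1090000000000

(8.95 × 10⁶) / (8.2 × 10⁻⁶) = 1.091 × 10¹²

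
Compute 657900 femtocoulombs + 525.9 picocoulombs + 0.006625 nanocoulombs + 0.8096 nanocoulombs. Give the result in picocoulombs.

2000.025 picocoulombs

In picocoulombs:
  657900 femtocoulombs = 657900 × 10⁻³ picocoulombs = 657.9
  525.9 picocoulombs → 525.9
  0.006625 nanocoulombs = 0.006625 × 10³ picocoulombs = 6.625
  0.8096 nanocoulombs = 0.8096 × 10³ picocoulombs = 809.6
Sum: 657.9 + 525.9 + 6.625 + 809.6 = 2000.025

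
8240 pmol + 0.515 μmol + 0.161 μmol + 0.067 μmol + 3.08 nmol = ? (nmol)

754.32 nmol

In nmol:
  8240 pmol = 8240 × 10^-3 nmol = 8.24
  0.515 μmol = 0.515 × 10^3 nmol = 515
  0.161 μmol = 0.161 × 10^3 nmol = 161
  0.067 μmol = 0.067 × 10^3 nmol = 67
  3.08 nmol → 3.08
Sum: 8.24 + 515 + 161 + 67 + 3.08 = 754.32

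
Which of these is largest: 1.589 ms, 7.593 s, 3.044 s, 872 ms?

7.593 s

1.589 ms = 0.001589 s
7.593 s = 7.593 s
3.044 s = 3.044 s
872 ms = 0.872 s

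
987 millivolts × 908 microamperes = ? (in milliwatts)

0.896196 milliwatts

987 × 10^-3 × 908 × 10^-6 = 896196 × 10^-9 W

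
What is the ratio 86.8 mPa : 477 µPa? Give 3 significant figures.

182

(86.8e-3) / (477e-6) = 0.182e3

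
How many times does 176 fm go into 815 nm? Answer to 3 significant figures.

4630000

(815e-9) / (176e-15) = 4.631e6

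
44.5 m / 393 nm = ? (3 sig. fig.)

113000000

(44.5) / (393e-9) = 0.1132e9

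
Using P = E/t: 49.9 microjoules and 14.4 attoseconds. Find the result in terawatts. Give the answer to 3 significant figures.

(49.9e-6) / (14.4e-18) = 3.4653e12 W

3.47 terawatts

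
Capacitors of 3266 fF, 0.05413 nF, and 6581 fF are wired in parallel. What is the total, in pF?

63.977 pF

In pF:
  3266 fF = 3266e-3 pF = 3.266
  0.05413 nF = 0.05413e3 pF = 54.13
  6581 fF = 6581e-3 pF = 6.581
Sum: 3.266 + 54.13 + 6.581 = 63.977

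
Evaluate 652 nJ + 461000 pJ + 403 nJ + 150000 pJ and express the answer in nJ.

1666 nJ

In nJ:
  652 nJ → 652
  461000 pJ = 461000e-3 nJ = 461
  403 nJ → 403
  150000 pJ = 150000e-3 nJ = 150
Sum: 652 + 461 + 403 + 150 = 1666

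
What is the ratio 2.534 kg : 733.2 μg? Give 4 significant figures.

(2.534 × 10^3) / (733.2 × 10^-6) = 0.0034561 × 10^9

3456000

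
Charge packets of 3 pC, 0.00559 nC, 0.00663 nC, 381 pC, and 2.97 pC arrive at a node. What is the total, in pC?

In pC:
  3 pC → 3
  0.00559 nC = 0.00559 × 10³ pC = 5.59
  0.00663 nC = 0.00663 × 10³ pC = 6.63
  381 pC → 381
  2.97 pC → 2.97
Sum: 3 + 5.59 + 6.63 + 381 + 2.97 = 399.19

399.19 pC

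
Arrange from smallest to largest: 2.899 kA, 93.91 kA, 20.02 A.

2.899 kA = 2899 A
93.91 kA = 93910 A
20.02 A = 20.02 A

20.02 A < 2.899 kA < 93.91 kA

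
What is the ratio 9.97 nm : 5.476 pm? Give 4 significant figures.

1821

(9.97e-9) / (5.476e-12) = 1.8207e3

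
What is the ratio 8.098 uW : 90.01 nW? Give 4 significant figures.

(8.098e-6) / (90.01e-9) = 0.089968e3

89.97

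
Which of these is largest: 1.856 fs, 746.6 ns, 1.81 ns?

1.856 fs = 0.000000000000001856 s
746.6 ns = 0.0000007466 s
1.81 ns = 0.00000000181 s

746.6 ns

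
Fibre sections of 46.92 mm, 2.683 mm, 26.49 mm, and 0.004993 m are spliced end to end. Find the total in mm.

81.086 mm

In mm:
  46.92 mm → 46.92
  2.683 mm → 2.683
  26.49 mm → 26.49
  0.004993 m = 0.004993e3 mm = 4.993
Sum: 46.92 + 2.683 + 26.49 + 4.993 = 81.086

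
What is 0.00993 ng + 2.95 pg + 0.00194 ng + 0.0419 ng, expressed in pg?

56.72 pg

In pg:
  0.00993 ng = 0.00993e3 pg = 9.93
  2.95 pg → 2.95
  0.00194 ng = 0.00194e3 pg = 1.94
  0.0419 ng = 0.0419e3 pg = 41.9
Sum: 9.93 + 2.95 + 1.94 + 41.9 = 56.72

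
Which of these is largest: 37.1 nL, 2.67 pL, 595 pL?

37.1 nL = 0.0000000371 L
2.67 pL = 0.00000000000267 L
595 pL = 0.000000000595 L

37.1 nL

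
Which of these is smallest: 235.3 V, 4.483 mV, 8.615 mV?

4.483 mV

235.3 V = 235.3 V
4.483 mV = 0.004483 V
8.615 mV = 0.008615 V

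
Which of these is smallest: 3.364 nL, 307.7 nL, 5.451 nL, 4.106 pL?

3.364 nL = 0.000000003364 L
307.7 nL = 0.0000003077 L
5.451 nL = 0.000000005451 L
4.106 pL = 0.000000000004106 L

4.106 pL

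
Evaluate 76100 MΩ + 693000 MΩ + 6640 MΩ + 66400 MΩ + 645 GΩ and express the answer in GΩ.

1487.14 GΩ

In GΩ:
  76100 MΩ = 76100 × 10^-3 GΩ = 76.1
  693000 MΩ = 693000 × 10^-3 GΩ = 693
  6640 MΩ = 6640 × 10^-3 GΩ = 6.64
  66400 MΩ = 66400 × 10^-3 GΩ = 66.4
  645 GΩ → 645
Sum: 76.1 + 693 + 6.64 + 66.4 + 645 = 1487.14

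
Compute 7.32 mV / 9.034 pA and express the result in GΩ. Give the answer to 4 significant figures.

(7.32 × 10⁻³) / (9.034 × 10⁻¹²) = 0.810272 × 10⁹ Ω

0.8103 GΩ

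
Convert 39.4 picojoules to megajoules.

0.0000000000000000394 megajoules

pico = 10^-12, mega = 10^6; factor is 10^-18.
39.4 × 10^-18 = 0.0000000000000000394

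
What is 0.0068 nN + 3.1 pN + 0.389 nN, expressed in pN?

In pN:
  0.0068 nN = 0.0068 × 10^3 pN = 6.8
  3.1 pN → 3.1
  0.389 nN = 0.389 × 10^3 pN = 389
Sum: 6.8 + 3.1 + 389 = 398.9

398.9 pN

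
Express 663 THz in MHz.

tera = 1e12, mega = 1e6; factor is 1e6.
663 × 1e6 = 663000000

663000000 MHz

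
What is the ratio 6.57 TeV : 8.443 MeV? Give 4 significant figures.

778200

(6.57 × 10^12) / (8.443 × 10^6) = 0.77816 × 10^6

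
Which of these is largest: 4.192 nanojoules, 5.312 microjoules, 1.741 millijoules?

1.741 millijoules

4.192 nanojoules = 0.000000004192 joules
5.312 microjoules = 0.000005312 joules
1.741 millijoules = 0.001741 joules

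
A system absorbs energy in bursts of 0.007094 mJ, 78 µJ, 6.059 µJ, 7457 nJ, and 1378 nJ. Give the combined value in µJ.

In µJ:
  0.007094 mJ = 0.007094 × 10³ µJ = 7.094
  78 µJ → 78
  6.059 µJ → 6.059
  7457 nJ = 7457 × 10⁻³ µJ = 7.457
  1378 nJ = 1378 × 10⁻³ µJ = 1.378
Sum: 7.094 + 78 + 6.059 + 7.457 + 1.378 = 99.988

99.988 µJ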